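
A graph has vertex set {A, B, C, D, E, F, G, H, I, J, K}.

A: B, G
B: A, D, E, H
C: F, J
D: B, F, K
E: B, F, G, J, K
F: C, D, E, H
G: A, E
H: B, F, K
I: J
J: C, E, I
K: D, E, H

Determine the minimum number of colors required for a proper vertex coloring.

2

B and D are adjacent, so at least 2 colors are needed.
2 colors suffice: A=1, B=2, C=1, D=1, E=1, F=2, G=2, H=1, I=1, J=2, K=2. No two adjacent vertices share a color.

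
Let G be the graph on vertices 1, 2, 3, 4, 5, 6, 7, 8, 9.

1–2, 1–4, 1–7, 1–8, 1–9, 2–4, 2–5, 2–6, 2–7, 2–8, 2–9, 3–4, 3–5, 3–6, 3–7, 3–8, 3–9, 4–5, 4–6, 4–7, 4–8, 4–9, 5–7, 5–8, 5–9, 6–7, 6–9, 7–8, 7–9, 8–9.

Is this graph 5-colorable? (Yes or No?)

1, 2, 4, 7, 8, 9 are mutually adjacent (a clique of size 6), so at least 6 colors are needed.
So 5 colors are not enough.

No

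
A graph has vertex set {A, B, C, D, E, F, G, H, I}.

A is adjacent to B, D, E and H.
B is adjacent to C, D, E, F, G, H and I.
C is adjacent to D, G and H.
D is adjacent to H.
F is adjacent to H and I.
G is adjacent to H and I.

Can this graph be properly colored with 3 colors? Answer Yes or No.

No

B, C, G, H form a clique, so at least 4 colors are needed.
So 3 colors are not enough.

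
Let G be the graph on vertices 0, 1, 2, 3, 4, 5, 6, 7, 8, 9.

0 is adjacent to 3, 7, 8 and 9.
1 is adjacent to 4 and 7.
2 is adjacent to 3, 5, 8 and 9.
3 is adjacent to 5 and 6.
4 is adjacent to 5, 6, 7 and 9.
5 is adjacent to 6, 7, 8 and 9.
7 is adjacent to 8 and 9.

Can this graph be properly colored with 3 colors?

4, 5, 7, 9 form a clique, so at least 4 colors are needed.
So 3 colors are not enough.

No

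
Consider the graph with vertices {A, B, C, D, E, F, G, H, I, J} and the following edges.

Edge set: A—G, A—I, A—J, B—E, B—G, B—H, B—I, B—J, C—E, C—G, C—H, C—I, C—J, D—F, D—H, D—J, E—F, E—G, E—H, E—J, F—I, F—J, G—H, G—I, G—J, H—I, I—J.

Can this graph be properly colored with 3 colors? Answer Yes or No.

B, E, G, J are mutually adjacent (a clique of size 4), so at least 4 colors are needed.
So 3 colors are not enough.

No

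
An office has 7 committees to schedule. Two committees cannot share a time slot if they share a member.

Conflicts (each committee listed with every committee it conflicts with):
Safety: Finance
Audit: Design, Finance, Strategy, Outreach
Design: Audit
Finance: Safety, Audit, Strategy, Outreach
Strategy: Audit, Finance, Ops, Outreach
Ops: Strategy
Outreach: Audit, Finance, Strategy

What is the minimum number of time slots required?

Audit, Finance, Strategy, Outreach pairwise conflict, so at least 4 time slots are needed.
4 time slots suffice: time slot 1 → {Safety, Audit, Ops}; time slot 2 → {Design, Strategy}; time slot 3 → {Finance}; time slot 4 → {Outreach}. Every pair that conflicts lands in different time slots.

4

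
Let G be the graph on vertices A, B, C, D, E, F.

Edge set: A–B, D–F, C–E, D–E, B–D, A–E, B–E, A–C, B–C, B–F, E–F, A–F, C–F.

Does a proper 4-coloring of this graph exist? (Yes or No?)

A, B, C, E, F are mutually adjacent (a clique of size 5), so at least 5 colors are needed.
So 4 colors are not enough.

No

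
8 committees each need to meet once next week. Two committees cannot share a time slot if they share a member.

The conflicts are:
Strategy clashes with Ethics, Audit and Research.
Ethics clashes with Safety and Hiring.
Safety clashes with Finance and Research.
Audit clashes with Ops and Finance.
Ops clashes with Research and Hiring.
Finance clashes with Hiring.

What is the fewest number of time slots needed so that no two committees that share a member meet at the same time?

3

The cycle Finance-Safety-Ethics-Strategy-Audit-Finance has odd length 5, so it cannot be 2-colored; at least 3 time slots are needed.
A valid assignment using 3 time slots: Strategy=2, Ethics=1, Safety=2, Audit=3, Ops=1, Finance=1, Research=3, Hiring=2. No two conflicting committees share a time slot.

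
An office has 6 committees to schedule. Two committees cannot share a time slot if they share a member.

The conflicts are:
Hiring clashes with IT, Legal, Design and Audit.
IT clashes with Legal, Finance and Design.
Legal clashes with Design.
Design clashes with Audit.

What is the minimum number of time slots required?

4

Hiring, IT, Legal, Design all conflict with each other, so at least 4 time slots are needed.
A valid assignment using 4 time slots: Hiring=1, IT=3, Legal=4, Finance=1, Design=2, Audit=3. Each listed conflict is separated.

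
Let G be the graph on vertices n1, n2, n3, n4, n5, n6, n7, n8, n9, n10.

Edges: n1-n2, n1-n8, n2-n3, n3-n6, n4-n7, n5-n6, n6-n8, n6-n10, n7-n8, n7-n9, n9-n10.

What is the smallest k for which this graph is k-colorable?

The cycle n1-n8-n6-n3-n2-n1 has odd length 5, so it cannot be 2-colored; at least 3 colors are needed.
3 colors suffice: color 1 → {n1, n6, n7}; color 2 → {n3, n4, n5, n8, n9}; color 3 → {n2, n10}. Every edge joins two different colors.

3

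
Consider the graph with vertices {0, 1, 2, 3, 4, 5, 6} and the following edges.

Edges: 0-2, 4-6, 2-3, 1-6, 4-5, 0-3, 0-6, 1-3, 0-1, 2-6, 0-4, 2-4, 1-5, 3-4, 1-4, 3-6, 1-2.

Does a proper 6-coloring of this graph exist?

Yes

The chromatic number is 6. 0, 1, 2, 3, 4, 6 form a clique, so at least 6 colors are needed.
6 colors suffice: color red → {1}; color blue → {4}; color green → {5, 6}; color yellow → {2}; color purple → {3}; color orange → {0}.
That is already a proper 6-coloring.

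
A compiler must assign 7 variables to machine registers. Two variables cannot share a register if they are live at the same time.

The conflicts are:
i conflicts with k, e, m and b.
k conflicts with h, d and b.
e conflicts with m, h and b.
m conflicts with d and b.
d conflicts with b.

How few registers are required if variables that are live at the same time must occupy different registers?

i, e, m, b all conflict with each other, so at least 4 registers are needed.
4 registers suffice: register 1 → {h, b}; register 2 → {k, e}; register 3 → {m}; register 4 → {i, d}. Each listed conflict is separated.

4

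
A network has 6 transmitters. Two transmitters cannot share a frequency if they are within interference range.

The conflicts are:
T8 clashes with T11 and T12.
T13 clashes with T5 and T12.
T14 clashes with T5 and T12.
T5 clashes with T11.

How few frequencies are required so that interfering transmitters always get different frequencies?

The cycle T12-T8-T11-T5-T13-T12 has odd length 5, so it cannot be 2-colored; at least 3 frequencies are needed.
3 frequencies suffice: frequency 1 → {T5, T12}; frequency 2 → {T13, T14, T11}; frequency 3 → {T8}. Each listed conflict is separated.

3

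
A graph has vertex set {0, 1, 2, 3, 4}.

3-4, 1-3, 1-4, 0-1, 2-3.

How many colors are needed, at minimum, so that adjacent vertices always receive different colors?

3

1, 3, 4 are mutually adjacent, so at least 3 colors are needed.
A valid assignment using 3 colors: 0=a, 1=b, 2=b, 3=a, 4=c. Each edge has distinct colors on its endpoints.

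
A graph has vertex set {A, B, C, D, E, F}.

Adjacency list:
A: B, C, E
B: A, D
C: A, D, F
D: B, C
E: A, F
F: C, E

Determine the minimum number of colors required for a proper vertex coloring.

A and B are adjacent, so at least 2 colors are needed.
2 colors suffice: A=1, B=2, C=2, D=1, E=2, F=1. No two adjacent vertices share a color.

2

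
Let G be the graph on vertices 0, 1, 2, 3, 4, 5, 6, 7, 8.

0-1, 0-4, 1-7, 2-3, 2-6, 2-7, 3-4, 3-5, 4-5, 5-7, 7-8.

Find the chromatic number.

3, 4, 5 are mutually adjacent, so at least 3 colors are needed.
3 colors suffice: color red → {4, 6, 7}; color blue → {1, 2, 5, 8}; color green → {0, 3}. Every edge joins two different colors.

3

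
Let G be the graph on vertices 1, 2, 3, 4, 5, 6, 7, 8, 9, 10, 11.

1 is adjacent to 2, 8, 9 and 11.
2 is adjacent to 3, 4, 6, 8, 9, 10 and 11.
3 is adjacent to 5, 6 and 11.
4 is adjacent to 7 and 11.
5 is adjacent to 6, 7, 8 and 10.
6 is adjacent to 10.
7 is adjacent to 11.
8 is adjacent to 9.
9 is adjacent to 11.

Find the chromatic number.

4

1, 2, 9, 11 form a clique, so at least 4 colors are needed.
4 colors suffice: color red → {2, 5}; color blue → {6, 8, 11}; color green → {3, 4, 9, 10}; color yellow → {1, 7}. No two adjacent vertices share a color.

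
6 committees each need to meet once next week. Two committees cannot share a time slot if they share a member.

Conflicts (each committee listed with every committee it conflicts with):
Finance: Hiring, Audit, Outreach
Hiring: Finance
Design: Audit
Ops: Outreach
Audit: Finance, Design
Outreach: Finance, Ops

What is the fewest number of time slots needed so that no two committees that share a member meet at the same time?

Design and Audit conflict, so at least 2 time slots are needed.
2 time slots suffice: time slot 1 → {Finance, Design, Ops}; time slot 2 → {Hiring, Audit, Outreach}. Every pair that conflicts lands in different time slots.

2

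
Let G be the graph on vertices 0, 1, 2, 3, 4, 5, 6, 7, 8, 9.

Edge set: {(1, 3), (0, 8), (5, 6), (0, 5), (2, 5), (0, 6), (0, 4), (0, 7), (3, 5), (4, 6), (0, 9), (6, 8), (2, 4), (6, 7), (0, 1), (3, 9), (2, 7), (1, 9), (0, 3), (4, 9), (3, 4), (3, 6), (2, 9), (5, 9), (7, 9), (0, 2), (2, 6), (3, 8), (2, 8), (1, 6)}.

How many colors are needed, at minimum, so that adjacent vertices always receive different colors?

4

0, 3, 5, 6 form a clique, so at least 4 colors are needed.
4 colors suffice: color red → {0}; color blue → {6, 9}; color green → {2, 3}; color yellow → {1, 4, 5, 7, 8}. Every edge joins two different colors.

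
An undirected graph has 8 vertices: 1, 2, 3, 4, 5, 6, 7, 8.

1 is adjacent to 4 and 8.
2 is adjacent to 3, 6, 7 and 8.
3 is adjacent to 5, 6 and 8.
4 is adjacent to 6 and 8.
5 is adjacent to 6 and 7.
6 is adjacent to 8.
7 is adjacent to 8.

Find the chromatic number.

4

2, 3, 6, 8 form a clique, so at least 4 colors are needed.
4 colors suffice: color a → {5, 8}; color b → {1, 6, 7}; color c → {2, 4}; color d → {3}. Each edge has distinct colors on its endpoints.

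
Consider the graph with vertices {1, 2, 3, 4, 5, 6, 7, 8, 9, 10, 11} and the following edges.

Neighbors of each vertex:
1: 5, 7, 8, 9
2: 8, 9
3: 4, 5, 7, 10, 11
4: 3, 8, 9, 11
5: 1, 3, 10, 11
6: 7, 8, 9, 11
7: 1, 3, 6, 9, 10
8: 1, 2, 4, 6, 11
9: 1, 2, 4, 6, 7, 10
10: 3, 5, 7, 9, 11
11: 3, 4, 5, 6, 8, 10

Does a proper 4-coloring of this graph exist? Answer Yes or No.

Yes

The chromatic number is 4. 3, 5, 10, 11 form a clique, so at least 4 colors are needed.
One proper 4-coloring: 1=c, 2=c, 3=b, 4=c, 5=d, 6=c, 7=d, 8=b, 9=a, 10=c, 11=a.
That is already a proper 4-coloring.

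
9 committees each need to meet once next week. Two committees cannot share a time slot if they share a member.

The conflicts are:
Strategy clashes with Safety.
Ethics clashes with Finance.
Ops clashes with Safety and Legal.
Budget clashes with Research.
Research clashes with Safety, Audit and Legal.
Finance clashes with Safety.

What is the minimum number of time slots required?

Ethics and Finance conflict, so at least 2 time slots are needed.
2 time slots suffice: time slot 1 → {Ethics, Budget, Safety, Audit, Legal}; time slot 2 → {Strategy, Ops, Research, Finance}. No two conflicting committees share a time slot.

2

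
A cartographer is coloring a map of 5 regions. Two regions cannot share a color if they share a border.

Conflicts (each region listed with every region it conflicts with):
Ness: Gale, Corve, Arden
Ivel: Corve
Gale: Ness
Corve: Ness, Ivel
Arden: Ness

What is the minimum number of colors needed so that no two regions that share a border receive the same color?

2

Ness and Corve conflict, so at least 2 colors are needed.
A valid assignment using 2 colors: Ness=1, Ivel=1, Gale=2, Corve=2, Arden=2. Every pair that conflicts lands in different colors.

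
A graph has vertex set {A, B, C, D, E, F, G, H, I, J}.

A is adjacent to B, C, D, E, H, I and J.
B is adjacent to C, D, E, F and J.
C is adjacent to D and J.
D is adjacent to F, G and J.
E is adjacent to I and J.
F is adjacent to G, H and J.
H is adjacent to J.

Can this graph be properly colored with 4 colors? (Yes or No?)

A, B, C, D, J form a clique, so at least 5 colors are needed.
So 4 colors are not enough.

No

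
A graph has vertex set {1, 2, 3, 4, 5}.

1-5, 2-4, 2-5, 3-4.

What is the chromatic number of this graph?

2

1 and 5 are adjacent, so at least 2 colors are needed.
2 colors suffice: color red → {4, 5}; color blue → {1, 2, 3}. Each edge has distinct colors on its endpoints.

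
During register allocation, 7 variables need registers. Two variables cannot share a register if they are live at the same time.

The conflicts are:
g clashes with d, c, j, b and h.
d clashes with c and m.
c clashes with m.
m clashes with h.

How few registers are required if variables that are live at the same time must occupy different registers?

3

d, c, m are mutually in conflict, so at least 3 registers are needed.
3 registers suffice: register 1 → {g, m}; register 2 → {d, j, b, h}; register 3 → {c}. No two conflicting variables share a register.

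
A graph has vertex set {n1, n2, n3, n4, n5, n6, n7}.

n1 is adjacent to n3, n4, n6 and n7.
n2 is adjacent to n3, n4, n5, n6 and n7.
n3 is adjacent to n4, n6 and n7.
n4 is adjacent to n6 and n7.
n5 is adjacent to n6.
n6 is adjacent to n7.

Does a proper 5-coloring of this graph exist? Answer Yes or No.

The chromatic number is 5. n2, n3, n4, n6, n7 are mutually adjacent (a clique of size 5), so at least 5 colors are needed.
5 colors suffice: color 1 → {n6}; color 2 → {n3, n5}; color 3 → {n7}; color 4 → {n4}; color 5 → {n1, n2}.
That is already a proper 5-coloring.

Yes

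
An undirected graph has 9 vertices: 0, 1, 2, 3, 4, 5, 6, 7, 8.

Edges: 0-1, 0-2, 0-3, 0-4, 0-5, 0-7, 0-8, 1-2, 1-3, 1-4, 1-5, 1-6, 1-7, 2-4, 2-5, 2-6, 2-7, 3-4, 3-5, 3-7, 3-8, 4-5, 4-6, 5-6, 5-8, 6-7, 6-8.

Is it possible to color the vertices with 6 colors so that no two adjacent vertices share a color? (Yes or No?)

Yes

The chromatic number is 5. 0, 1, 2, 4, 5 form a clique, so at least 5 colors are needed.
5 colors suffice: color red → {5, 7}; color blue → {0, 6}; color green → {1, 8}; color yellow → {4}; color purple → {2, 3}.
Since 6 ≥ 5, a proper 6-coloring certainly exists.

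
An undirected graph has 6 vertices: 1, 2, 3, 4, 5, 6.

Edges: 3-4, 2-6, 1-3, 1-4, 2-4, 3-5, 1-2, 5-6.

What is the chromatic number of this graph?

3

1, 2, 4 are pairwise adjacent, so at least 3 colors are needed.
3 colors suffice: 1=blue, 2=red, 3=red, 4=green, 5=blue, 6=green. Each edge has distinct colors on its endpoints.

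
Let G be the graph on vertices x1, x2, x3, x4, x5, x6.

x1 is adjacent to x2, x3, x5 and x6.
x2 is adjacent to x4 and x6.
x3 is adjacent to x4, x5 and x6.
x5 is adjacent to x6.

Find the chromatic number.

x1, x3, x5, x6 are mutually adjacent (a clique of size 4), so at least 4 colors are needed.
4 colors suffice: color R → {x2, x3}; color B → {x1, x4}; color G → {x6}; color Y → {x5}. Every edge joins two different colors.

4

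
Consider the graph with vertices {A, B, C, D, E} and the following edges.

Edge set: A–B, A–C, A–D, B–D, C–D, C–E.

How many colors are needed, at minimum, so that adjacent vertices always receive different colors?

3

A, B, D form a triangle, so at least 3 colors are needed.
A valid assignment using 3 colors: A=3, B=2, C=2, D=1, E=1. Each edge has distinct colors on its endpoints.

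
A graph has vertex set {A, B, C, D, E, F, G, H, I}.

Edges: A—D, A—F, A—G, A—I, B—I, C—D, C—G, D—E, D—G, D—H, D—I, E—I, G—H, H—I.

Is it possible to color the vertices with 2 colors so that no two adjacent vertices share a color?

C, D, G are mutually adjacent, so at least 3 colors are needed.
So 2 colors are not enough.

No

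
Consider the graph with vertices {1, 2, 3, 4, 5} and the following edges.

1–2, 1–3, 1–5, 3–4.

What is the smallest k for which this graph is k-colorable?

3 and 4 are adjacent, so at least 2 colors are needed.
2 colors suffice: color a → {1, 4}; color b → {2, 3, 5}. Every edge joins two different colors.

2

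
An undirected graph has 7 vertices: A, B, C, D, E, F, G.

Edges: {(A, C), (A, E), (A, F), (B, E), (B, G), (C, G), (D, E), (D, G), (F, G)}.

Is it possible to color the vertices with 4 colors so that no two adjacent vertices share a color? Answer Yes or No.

Yes

The chromatic number is 3. The cycle E-A-F-G-B-E has odd length 5, so it cannot be 2-colored; at least 3 colors are needed.
3 colors suffice: color 1 → {E, G}; color 2 → {A, B, D}; color 3 → {C, F}.
Since 4 ≥ 3, a proper 4-coloring certainly exists.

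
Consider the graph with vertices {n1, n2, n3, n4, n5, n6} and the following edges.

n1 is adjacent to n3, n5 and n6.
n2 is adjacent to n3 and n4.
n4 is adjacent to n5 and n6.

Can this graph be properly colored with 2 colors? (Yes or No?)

The cycle n1-n3-n2-n4-n5-n1 has odd length 5, so it cannot be 2-colored; at least 3 colors are needed.
So 2 colors are not enough.

No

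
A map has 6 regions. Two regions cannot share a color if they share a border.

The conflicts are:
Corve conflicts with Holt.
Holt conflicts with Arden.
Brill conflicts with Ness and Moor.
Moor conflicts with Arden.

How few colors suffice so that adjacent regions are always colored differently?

Brill and Ness conflict, so at least 2 colors are needed.
A valid assignment using 2 colors: Corve=1, Holt=2, Brill=1, Ness=2, Moor=2, Arden=1. No two conflicting regions share a color.

2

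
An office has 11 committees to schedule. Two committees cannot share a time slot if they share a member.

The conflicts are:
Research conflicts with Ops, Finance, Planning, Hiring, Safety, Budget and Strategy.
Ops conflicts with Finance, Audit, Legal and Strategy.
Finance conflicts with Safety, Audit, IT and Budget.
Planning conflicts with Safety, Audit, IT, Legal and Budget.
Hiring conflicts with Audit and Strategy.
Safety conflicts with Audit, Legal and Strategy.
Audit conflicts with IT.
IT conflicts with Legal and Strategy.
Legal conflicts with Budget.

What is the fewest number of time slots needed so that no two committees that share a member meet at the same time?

3

Research, Ops, Strategy all conflict with each other, so at least 3 time slots are needed.
A valid assignment using 3 time slots: Research=1, Ops=2, Finance=3, Planning=3, Hiring=2, Safety=2, Audit=1, IT=2, Legal=1, Budget=2, Strategy=3. No two conflicting committees share a time slot.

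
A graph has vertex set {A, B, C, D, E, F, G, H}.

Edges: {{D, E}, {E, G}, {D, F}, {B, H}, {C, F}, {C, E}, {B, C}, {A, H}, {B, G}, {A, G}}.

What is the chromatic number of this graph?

2

D and E are adjacent, so at least 2 colors are needed.
2 colors suffice: A=1, B=1, C=2, D=2, E=1, F=1, G=2, H=2. No two adjacent vertices share a color.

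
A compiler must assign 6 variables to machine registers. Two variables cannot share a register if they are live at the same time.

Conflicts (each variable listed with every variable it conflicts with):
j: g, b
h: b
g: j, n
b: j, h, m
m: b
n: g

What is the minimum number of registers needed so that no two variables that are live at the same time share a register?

b and m conflict, so at least 2 registers are needed.
Using 2 registers: j=2, h=2, g=1, b=1, m=2, n=2. No two conflicting variables share a register.

2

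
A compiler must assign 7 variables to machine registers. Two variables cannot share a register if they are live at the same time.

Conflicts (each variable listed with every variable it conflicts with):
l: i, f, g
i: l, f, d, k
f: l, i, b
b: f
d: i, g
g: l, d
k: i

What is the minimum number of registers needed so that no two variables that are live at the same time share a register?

3

l, i, f all conflict with each other, so at least 3 registers are needed.
3 registers suffice: register 1 → {i, b, g}; register 2 → {f, d, k}; register 3 → {l}. Every pair that conflicts lands in different registers.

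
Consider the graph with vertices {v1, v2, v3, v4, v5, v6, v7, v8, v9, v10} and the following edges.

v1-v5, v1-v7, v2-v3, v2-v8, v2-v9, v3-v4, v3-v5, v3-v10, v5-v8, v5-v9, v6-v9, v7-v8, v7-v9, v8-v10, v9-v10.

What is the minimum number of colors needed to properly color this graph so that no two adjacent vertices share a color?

v3 and v4 are adjacent, so at least 2 colors are needed.
One proper 2-coloring: v1=R, v2=B, v3=R, v4=B, v5=B, v6=B, v7=B, v8=R, v9=R, v10=B. Every edge joins two different colors.

2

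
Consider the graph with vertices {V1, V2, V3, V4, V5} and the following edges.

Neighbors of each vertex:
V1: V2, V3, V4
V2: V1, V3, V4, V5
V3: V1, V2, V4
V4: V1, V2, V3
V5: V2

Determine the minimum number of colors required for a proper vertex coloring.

4

V1, V2, V3, V4 form a clique, so at least 4 colors are needed.
One proper 4-coloring: V1=4, V2=1, V3=3, V4=2, V5=2. No two adjacent vertices share a color.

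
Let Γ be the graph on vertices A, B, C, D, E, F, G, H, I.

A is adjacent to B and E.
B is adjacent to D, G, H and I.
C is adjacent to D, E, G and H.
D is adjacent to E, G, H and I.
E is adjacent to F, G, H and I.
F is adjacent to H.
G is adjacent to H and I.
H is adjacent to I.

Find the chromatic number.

5

B, D, G, H, I form a clique, so at least 5 colors are needed.
5 colors suffice: A=2, B=1, C=5, D=3, E=1, F=3, G=4, H=2, I=5. Each edge has distinct colors on its endpoints.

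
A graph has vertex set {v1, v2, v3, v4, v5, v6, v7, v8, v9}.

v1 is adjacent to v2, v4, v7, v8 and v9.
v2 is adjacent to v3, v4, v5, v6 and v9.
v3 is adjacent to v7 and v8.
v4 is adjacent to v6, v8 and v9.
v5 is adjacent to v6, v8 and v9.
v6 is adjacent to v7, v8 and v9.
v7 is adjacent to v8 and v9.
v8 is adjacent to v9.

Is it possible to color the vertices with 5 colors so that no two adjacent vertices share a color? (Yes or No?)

Yes

The chromatic number is 4. v4, v6, v8, v9 are mutually adjacent (a clique of size 4), so at least 4 colors are needed.
4 colors suffice: v1=green, v2=blue, v3=red, v4=yellow, v5=yellow, v6=green, v7=yellow, v8=blue, v9=red.
Since 5 ≥ 4, a proper 5-coloring certainly exists.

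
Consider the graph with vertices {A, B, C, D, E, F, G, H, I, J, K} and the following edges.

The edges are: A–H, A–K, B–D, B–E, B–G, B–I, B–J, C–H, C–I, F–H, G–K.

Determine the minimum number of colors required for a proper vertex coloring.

The cycle G-K-A-H-C-I-B-G has odd length 7, so it cannot be 2-colored; at least 3 colors are needed.
3 colors suffice: color red → {B, H, K}; color blue → {A, D, E, F, G, I, J}; color green → {C}. Each edge has distinct colors on its endpoints.

3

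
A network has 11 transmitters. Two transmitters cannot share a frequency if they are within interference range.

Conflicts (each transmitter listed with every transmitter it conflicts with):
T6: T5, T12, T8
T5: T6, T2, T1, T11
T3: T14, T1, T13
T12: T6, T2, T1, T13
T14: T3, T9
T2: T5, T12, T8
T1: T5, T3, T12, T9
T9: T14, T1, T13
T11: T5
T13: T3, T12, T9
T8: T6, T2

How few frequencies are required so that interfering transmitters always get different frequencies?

2

T6 and T8 conflict, so at least 2 frequencies are needed.
2 frequencies suffice: frequency 1 → {T5, T3, T12, T9, T8}; frequency 2 → {T6, T14, T2, T1, T11, T13}. Each listed conflict is separated.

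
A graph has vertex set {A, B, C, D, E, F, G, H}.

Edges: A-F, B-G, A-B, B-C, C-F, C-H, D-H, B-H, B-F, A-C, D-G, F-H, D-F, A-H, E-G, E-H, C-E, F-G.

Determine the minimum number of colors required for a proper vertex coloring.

5

A, B, C, F, H are pairwise adjacent (a clique of size 5), so at least 5 colors are needed.
5 colors suffice: color 1 → {E, F}; color 2 → {G, H}; color 3 → {B, D}; color 4 → {C}; color 5 → {A}. No two adjacent vertices share a color.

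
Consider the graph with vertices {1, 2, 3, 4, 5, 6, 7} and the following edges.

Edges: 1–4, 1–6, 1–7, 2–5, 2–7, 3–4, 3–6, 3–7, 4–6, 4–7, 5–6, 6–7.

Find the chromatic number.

1, 4, 6, 7 form a clique, so at least 4 colors are needed.
4 colors suffice: color a → {2, 6}; color b → {5, 7}; color c → {4}; color d → {1, 3}. Each edge has distinct colors on its endpoints.

4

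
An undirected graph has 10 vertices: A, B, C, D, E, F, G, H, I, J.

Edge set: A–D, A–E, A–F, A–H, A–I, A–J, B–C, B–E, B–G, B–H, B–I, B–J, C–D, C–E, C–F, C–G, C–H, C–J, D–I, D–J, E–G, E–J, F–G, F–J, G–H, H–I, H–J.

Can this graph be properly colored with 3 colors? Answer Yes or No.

B, C, G, H form a clique, so at least 4 colors are needed.
So 3 colors are not enough.

No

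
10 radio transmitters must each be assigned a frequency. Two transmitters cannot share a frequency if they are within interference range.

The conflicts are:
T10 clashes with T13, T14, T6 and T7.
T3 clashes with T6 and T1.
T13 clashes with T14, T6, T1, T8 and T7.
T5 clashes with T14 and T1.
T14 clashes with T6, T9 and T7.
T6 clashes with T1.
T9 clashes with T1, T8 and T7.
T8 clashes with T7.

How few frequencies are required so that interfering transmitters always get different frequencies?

4

T10, T13, T14, T6 are mutually in conflict, so at least 4 frequencies are needed.
4 frequencies suffice: frequency 1 → {T3, T13, T5, T9}; frequency 2 → {T14, T1, T8}; frequency 3 → {T6, T7}; frequency 4 → {T10}. Each listed conflict is separated.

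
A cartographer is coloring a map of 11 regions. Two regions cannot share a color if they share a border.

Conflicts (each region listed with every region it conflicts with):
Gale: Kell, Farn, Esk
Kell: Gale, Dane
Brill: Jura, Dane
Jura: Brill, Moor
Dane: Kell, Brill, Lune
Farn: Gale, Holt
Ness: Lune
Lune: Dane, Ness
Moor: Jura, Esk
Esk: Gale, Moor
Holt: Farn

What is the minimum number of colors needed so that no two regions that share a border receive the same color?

The cycle Moor-Jura-Brill-Dane-Kell-Gale-Esk-Moor has odd length 7, so it cannot be 2-colored; at least 3 colors are needed.
3 colors suffice: color 1 → {Gale, Jura, Dane, Ness, Holt}; color 2 → {Kell, Brill, Farn, Lune, Moor}; color 3 → {Esk}. Every pair that conflicts lands in different colors.

3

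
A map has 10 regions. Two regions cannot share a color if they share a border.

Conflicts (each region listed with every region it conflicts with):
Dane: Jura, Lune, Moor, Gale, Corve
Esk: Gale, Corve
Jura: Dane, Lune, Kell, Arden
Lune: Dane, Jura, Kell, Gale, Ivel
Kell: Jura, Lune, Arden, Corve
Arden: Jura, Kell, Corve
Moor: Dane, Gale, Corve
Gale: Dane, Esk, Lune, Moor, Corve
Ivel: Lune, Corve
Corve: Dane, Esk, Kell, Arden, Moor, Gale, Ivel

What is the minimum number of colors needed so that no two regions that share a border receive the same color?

4

Dane, Moor, Gale, Corve all conflict with each other, so at least 4 colors are needed.
4 colors suffice: color 1 → {Lune, Corve}; color 2 → {Kell, Gale, Ivel}; color 3 → {Dane, Esk, Arden}; color 4 → {Jura, Moor}. Each listed conflict is separated.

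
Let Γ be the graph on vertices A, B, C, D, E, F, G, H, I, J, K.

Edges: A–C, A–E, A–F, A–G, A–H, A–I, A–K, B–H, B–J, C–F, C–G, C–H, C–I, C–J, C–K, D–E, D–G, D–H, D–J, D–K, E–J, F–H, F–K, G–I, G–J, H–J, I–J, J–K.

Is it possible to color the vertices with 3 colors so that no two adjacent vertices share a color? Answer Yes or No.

No

A, C, F, K are pairwise adjacent (a clique of size 4), so at least 4 colors are needed.
So 3 colors are not enough.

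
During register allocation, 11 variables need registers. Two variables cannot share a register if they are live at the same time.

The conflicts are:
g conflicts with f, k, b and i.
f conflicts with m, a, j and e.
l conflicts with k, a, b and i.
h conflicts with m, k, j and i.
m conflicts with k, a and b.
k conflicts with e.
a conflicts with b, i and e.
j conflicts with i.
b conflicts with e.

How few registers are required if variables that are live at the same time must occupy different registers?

3

h, j, i pairwise conflict, so at least 3 registers are needed.
3 registers suffice: g=1, f=2, l=3, h=1, m=3, k=2, a=1, j=3, b=2, i=2, e=3. Each listed conflict is separated.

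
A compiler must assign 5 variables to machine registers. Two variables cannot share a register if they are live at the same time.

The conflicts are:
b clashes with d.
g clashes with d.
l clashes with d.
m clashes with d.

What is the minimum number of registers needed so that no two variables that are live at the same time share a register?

2

m and d conflict, so at least 2 registers are needed.
2 registers suffice: register 1 → {d}; register 2 → {b, g, l, m}. Each listed conflict is separated.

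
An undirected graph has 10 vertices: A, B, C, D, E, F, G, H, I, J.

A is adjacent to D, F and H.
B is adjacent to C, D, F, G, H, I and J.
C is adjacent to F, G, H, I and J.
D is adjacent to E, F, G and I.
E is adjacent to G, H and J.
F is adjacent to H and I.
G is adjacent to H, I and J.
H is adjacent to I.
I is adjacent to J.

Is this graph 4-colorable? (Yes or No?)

No

B, C, F, H, I form a clique, so at least 5 colors are needed.
So 4 colors are not enough.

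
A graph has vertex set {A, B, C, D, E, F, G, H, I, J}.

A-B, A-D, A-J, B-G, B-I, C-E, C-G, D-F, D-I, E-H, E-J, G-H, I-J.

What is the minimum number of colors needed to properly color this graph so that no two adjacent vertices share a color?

2

C and G are adjacent, so at least 2 colors are needed.
One proper 2-coloring: A=blue, B=red, C=red, D=red, E=blue, F=blue, G=blue, H=red, I=blue, J=red. No two adjacent vertices share a color.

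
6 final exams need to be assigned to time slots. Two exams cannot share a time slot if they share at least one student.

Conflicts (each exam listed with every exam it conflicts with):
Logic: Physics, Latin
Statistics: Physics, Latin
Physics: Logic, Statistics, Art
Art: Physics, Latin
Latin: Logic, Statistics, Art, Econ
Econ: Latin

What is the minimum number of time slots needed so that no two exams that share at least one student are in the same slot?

Art and Latin conflict, so at least 2 time slots are needed.
2 time slots suffice: time slot 1 → {Physics, Latin}; time slot 2 → {Logic, Statistics, Art, Econ}. Each listed conflict is separated.

2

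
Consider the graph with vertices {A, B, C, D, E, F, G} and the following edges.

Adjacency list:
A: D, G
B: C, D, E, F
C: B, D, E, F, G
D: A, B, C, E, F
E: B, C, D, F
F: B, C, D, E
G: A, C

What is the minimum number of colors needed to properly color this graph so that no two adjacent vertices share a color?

B, C, D, E, F are pairwise adjacent (a clique of size 5), so at least 5 colors are needed.
5 colors suffice: color red → {A, C}; color blue → {D, G}; color green → {F}; color yellow → {B}; color purple → {E}. No two adjacent vertices share a color.

5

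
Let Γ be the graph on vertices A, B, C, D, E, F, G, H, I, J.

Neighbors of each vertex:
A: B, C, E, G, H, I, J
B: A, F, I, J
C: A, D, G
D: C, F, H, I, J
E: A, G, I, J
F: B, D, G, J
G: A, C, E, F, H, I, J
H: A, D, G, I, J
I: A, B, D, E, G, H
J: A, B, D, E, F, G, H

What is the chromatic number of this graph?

4

A, E, G, J form a clique, so at least 4 colors are needed.
4 colors suffice: color 1 → {A, D}; color 2 → {C, I, J}; color 3 → {B, G}; color 4 → {E, F, H}. Each edge has distinct colors on its endpoints.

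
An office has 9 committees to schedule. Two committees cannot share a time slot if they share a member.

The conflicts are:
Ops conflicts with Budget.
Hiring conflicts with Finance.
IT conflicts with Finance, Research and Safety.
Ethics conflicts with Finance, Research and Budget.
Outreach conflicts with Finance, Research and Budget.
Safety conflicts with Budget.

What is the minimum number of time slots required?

The cycle Outreach-Research-IT-Safety-Budget-Outreach has odd length 5, so it cannot be 2-colored; at least 3 time slots are needed.
3 time slots suffice: time slot 1 → {Finance, Research, Budget}; time slot 2 → {Ops, Hiring, IT, Ethics, Outreach}; time slot 3 → {Safety}. No two conflicting committees share a time slot.

3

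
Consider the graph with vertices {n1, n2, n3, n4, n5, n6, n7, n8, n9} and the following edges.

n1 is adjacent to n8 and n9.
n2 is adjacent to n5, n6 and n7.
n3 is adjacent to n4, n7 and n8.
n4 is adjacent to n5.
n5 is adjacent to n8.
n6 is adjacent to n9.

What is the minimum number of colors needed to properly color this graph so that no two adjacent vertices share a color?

3

The cycle n8-n5-n2-n7-n3-n8 has odd length 5, so it cannot be 2-colored; at least 3 colors are needed.
3 colors suffice: color 1 → {n2, n4, n8, n9}; color 2 → {n1, n3, n5, n6}; color 3 → {n7}. Every edge joins two different colors.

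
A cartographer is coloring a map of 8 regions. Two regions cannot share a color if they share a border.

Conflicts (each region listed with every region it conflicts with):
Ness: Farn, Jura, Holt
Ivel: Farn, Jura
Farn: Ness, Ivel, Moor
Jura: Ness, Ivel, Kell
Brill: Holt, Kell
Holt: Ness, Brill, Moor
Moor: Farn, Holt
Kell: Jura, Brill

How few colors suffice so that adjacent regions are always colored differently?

3

The cycle Brill-Kell-Jura-Ness-Holt-Brill has odd length 5, so it cannot be 2-colored; at least 3 colors are needed.
3 colors suffice: color 1 → {Farn, Jura, Holt}; color 2 → {Ness, Ivel, Moor, Kell}; color 3 → {Brill}. Each listed conflict is separated.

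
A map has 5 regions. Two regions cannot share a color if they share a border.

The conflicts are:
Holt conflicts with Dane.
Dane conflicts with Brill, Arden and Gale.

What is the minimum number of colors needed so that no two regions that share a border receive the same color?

2

Holt and Dane conflict, so at least 2 colors are needed.
One proper 2-coloring: Holt=2, Dane=1, Brill=2, Arden=2, Gale=2. Every pair that conflicts lands in different colors.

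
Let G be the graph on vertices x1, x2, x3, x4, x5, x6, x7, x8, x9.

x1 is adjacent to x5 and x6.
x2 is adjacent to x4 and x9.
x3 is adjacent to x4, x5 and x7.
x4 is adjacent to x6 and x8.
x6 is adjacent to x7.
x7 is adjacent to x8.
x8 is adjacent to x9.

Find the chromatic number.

The cycle x3-x7-x6-x1-x5-x3 has odd length 5, so it cannot be 2-colored; at least 3 colors are needed.
3 colors suffice: color 1 → {x4, x5, x7, x9}; color 2 → {x2, x3, x6, x8}; color 3 → {x1}. No two adjacent vertices share a color.

3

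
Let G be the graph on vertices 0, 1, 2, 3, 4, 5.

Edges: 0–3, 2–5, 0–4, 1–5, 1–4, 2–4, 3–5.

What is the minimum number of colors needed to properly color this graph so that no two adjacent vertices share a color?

3

The cycle 0-4-2-5-3-0 has odd length 5, so it cannot be 2-colored; at least 3 colors are needed.
3 colors suffice: color a → {4, 5}; color b → {0, 1, 2}; color c → {3}. Each edge has distinct colors on its endpoints.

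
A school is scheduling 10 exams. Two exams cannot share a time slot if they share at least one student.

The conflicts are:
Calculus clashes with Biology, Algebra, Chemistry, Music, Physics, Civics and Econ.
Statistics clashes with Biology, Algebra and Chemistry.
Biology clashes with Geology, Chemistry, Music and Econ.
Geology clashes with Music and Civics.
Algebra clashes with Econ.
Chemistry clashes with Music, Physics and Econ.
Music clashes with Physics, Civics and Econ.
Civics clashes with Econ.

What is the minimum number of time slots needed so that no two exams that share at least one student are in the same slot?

Calculus, Biology, Chemistry, Music, Econ are mutually in conflict, so at least 5 time slots are needed.
5 time slots suffice: time slot 1 → {Statistics, Music}; time slot 2 → {Calculus, Geology}; time slot 3 → {Biology, Algebra, Physics, Civics}; time slot 4 → {Econ}; time slot 5 → {Chemistry}. Each listed conflict is separated.

5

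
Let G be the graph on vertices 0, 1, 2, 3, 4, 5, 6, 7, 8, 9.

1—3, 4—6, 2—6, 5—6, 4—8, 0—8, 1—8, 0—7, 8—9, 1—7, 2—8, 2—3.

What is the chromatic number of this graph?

2

8 and 9 are adjacent, so at least 2 colors are needed.
A valid assignment using 2 colors: 0=blue, 1=blue, 2=blue, 3=red, 4=blue, 5=blue, 6=red, 7=red, 8=red, 9=blue. No two adjacent vertices share a color.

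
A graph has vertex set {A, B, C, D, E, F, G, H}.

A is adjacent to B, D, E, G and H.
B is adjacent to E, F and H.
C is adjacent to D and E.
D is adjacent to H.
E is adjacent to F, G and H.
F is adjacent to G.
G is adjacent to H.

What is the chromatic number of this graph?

4

A, B, E, H are mutually adjacent (a clique of size 4), so at least 4 colors are needed.
4 colors suffice: color red → {D, E}; color blue → {C, F, H}; color green → {A}; color yellow → {B, G}. Each edge has distinct colors on its endpoints.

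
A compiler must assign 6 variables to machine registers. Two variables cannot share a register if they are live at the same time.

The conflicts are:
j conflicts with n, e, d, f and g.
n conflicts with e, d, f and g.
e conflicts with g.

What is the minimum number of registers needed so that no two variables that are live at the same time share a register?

4

j, n, e, g all conflict with each other, so at least 4 registers are needed.
Using 4 registers: j=1, n=2, e=4, d=3, f=3, g=3. No two conflicting variables share a register.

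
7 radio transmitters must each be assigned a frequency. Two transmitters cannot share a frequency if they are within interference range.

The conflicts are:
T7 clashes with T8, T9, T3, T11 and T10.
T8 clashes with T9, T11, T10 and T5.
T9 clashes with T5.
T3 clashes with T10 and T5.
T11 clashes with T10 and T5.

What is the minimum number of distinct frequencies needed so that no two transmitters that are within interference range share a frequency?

T7, T8, T11, T10 all conflict with each other, so at least 4 frequencies are needed.
4 frequencies suffice: frequency 1 → {T8, T3}; frequency 2 → {T7, T5}; frequency 3 → {T9, T11}; frequency 4 → {T10}. Each listed conflict is separated.

4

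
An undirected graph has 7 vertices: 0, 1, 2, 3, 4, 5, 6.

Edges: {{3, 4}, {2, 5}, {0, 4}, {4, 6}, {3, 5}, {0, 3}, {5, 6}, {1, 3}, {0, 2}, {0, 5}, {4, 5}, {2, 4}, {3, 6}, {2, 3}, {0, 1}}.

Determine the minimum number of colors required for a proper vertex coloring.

5

0, 2, 3, 4, 5 are mutually adjacent (a clique of size 5), so at least 5 colors are needed.
A valid assignment using 5 colors: 0=green, 1=blue, 2=purple, 3=red, 4=blue, 5=yellow, 6=green. Every edge joins two different colors.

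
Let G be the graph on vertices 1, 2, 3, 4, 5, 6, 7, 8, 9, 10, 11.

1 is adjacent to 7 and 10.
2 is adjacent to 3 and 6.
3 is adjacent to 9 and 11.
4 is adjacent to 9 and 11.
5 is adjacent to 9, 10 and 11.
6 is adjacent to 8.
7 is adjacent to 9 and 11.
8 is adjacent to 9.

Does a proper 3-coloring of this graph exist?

Yes

The chromatic number is 3. The cycle 10-5-9-7-1-10 has odd length 5, so it cannot be 2-colored; at least 3 colors are needed.
3 colors suffice: color a → {6, 9, 10, 11}; color b → {3, 4, 5, 7, 8}; color c → {1, 2}.
That is already a proper 3-coloring.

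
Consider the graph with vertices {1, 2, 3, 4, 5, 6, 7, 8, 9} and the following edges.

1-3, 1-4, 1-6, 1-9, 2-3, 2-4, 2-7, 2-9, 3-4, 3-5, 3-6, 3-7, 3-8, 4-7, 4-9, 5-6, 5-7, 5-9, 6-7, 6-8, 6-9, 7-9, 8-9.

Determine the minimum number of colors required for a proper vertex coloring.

4

5, 6, 7, 9 are pairwise adjacent (a clique of size 4), so at least 4 colors are needed.
A valid assignment using 4 colors: 1=blue, 2=yellow, 3=red, 4=green, 5=yellow, 6=green, 7=blue, 8=blue, 9=red. Each edge has distinct colors on its endpoints.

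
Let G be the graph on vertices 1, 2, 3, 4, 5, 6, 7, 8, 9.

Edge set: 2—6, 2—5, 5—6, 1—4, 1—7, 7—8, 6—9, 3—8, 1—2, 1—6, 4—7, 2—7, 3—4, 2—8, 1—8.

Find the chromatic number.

4

1, 2, 7, 8 form a clique, so at least 4 colors are needed.
4 colors suffice: color a → {2, 4, 9}; color b → {1, 3, 5}; color c → {6, 8}; color d → {7}. No two adjacent vertices share a color.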